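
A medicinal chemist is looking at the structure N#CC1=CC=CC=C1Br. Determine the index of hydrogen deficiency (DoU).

Degree of unsaturation = (number of rings) + (number of π bonds).
Ring closures in the SMILES: 1.
π bonds: 3 double bonds (each 1 DoU), 1 triple bond (each 2 DoU) → 5 DoU from unsaturation.
Total DoU = 1 + 5 = 6.

6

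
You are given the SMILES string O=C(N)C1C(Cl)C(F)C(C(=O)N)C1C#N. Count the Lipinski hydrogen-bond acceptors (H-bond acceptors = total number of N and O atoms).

N atoms: 3; O atoms: 2.
Lipinski HBA = 3 + 2 = 5.

5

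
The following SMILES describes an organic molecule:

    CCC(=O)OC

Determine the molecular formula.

C4H8O2

Walk through each heavy atom and fill implicit hydrogens from standard valence (C 4, N 3, O 2, S 2, halogen 1):
  atom 1: C, bond orders sum to 1 (valence 4) → 3 H
  atom 2: C, bond orders sum to 2 (valence 4) → 2 H
  atom 3: C, bond orders sum to 4 (valence 4) → 0 H
  atom 4: O, bond orders sum to 2 (valence 2) → 0 H
  atom 5: O, bond orders sum to 2 (valence 2) → 0 H
  atom 6: C, bond orders sum to 1 (valence 4) → 3 H
Totals → C:4, H:8, O:2.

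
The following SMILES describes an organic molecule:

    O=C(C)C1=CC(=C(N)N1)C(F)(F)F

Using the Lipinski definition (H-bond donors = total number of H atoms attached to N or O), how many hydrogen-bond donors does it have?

Donors: find every N or O and count the H atoms it carries.
  atom 1 (O): bond orders sum to 2 → 0 H
  atom 8 (N): bond orders sum to 1 → 2 H
  atom 9 (N): bond orders sum to 2 → 1 H
Lipinski HBD = 3.

3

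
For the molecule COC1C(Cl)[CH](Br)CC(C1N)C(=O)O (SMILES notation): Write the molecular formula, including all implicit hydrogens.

C8H13BrClNO3

Walk through each heavy atom and fill implicit hydrogens from standard valence (C 4, N 3, O 2, S 2, halogen 1):
  atom 1: C, bond orders sum to 1 (valence 4) → 3 H
  atom 2: O, bond orders sum to 2 (valence 2) → 0 H
  atom 3: C, bond orders sum to 3 (valence 4) → 1 H
  atom 4: C, bond orders sum to 3 (valence 4) → 1 H
  atom 5: Cl (halogen, monovalent) → 0 H
  atom 6: C with explicit H count 1
  atom 7: Br (halogen, monovalent) → 0 H
  atom 8: C, bond orders sum to 2 (valence 4) → 2 H
  atom 9: C, bond orders sum to 3 (valence 4) → 1 H
  atom 10: C, bond orders sum to 3 (valence 4) → 1 H
  atom 11: N, bond orders sum to 1 (valence 3) → 2 H
  atom 12: C, bond orders sum to 4 (valence 4) → 0 H
  atom 13: O, bond orders sum to 2 (valence 2) → 0 H
  atom 14: O, bond orders sum to 1 (valence 2) → 1 H
Totals → C:8, H:13, Br:1, Cl:1, N:1, O:3.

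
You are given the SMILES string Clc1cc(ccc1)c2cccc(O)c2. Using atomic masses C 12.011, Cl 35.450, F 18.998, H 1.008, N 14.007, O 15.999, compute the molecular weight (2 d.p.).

First, the molecular formula is C12H9ClO (counting implicit H from valence).
  C: 12 × 12.011 = 144.132
  Cl: 1 × 35.450 = 35.450
  H: 9 × 1.008 = 9.072
  O: 1 × 15.999 = 15.999
Sum: 12×12.011 + 1×35.450 + 9×1.008 + 1×15.999 = 204.653 → 204.65 g/mol.

204.65 g/mol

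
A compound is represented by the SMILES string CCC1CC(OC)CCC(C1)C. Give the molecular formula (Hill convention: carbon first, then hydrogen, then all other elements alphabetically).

Walk through each heavy atom and fill implicit hydrogens from standard valence (C 4, N 3, O 2, S 2, halogen 1):
  atom 1: C, bond orders sum to 1 (valence 4) → 3 H
  atom 2: C, bond orders sum to 2 (valence 4) → 2 H
  atom 3: C, bond orders sum to 3 (valence 4) → 1 H
  atom 4: C, bond orders sum to 2 (valence 4) → 2 H
  atom 5: C, bond orders sum to 3 (valence 4) → 1 H
  atom 6: O, bond orders sum to 2 (valence 2) → 0 H
  atom 7: C, bond orders sum to 1 (valence 4) → 3 H
  atom 8: C, bond orders sum to 2 (valence 4) → 2 H
  atom 9: C, bond orders sum to 2 (valence 4) → 2 H
  atom 10: C, bond orders sum to 3 (valence 4) → 1 H
  atom 11: C, bond orders sum to 2 (valence 4) → 2 H
  atom 12: C, bond orders sum to 1 (valence 4) → 3 H
Totals → C:11, H:22, O:1.
In Hill order: C11H22O.

C11H22O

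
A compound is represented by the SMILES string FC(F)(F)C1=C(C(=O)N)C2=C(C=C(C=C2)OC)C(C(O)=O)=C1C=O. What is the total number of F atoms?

Scan the SMILES for F atoms (remember two-letter symbols like Cl and Br are single atoms).
Fluorine count: 3.

3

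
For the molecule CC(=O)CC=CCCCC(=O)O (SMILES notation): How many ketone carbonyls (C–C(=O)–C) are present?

The ketone motif appears at heavy-atom position 2 in the SMILES.
Other groups present: 1 alkene, 1 carboxylic acid.
Ketone count: 1.

1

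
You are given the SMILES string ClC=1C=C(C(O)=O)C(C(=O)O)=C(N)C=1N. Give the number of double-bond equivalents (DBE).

6

Degree of unsaturation = (number of rings) + (number of π bonds).
Ring closures in the SMILES: 1.
π bonds: 5 double bonds (each 1 DoU) → 5 DoU from unsaturation.
Total DoU = 1 + 5 = 6.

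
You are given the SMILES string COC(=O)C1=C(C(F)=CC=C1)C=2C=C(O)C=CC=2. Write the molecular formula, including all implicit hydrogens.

C14H11FO3

Walk through each heavy atom and fill implicit hydrogens from standard valence (C 4, N 3, O 2, S 2, halogen 1):
  atom 1: C, bond orders sum to 1 (valence 4) → 3 H
  atom 2: O, bond orders sum to 2 (valence 2) → 0 H
  atom 3: C, bond orders sum to 4 (valence 4) → 0 H
  atom 4: O, bond orders sum to 2 (valence 2) → 0 H
  atom 5: C, bond orders sum to 4 (valence 4) → 0 H
  atom 6: C, bond orders sum to 4 (valence 4) → 0 H
  atom 7: C, bond orders sum to 4 (valence 4) → 0 H
  atom 8: F (halogen, monovalent) → 0 H
  atom 9: C, bond orders sum to 3 (valence 4) → 1 H
  atom 10: C, bond orders sum to 3 (valence 4) → 1 H
  atom 11: C, bond orders sum to 3 (valence 4) → 1 H
  atom 12: C, bond orders sum to 4 (valence 4) → 0 H
  atom 13: C, bond orders sum to 3 (valence 4) → 1 H
  atom 14: C, bond orders sum to 4 (valence 4) → 0 H
  atom 15: O, bond orders sum to 1 (valence 2) → 1 H
  atom 16: C, bond orders sum to 3 (valence 4) → 1 H
  atom 17: C, bond orders sum to 3 (valence 4) → 1 H
  atom 18: C, bond orders sum to 3 (valence 4) → 1 H
Totals → C:14, H:11, F:1, O:3.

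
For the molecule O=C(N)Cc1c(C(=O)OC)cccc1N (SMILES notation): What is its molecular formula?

C10H12N2O3

Walk through each heavy atom and fill implicit hydrogens from standard valence (C 4, N 3, O 2, S 2, halogen 1); for lowercase aromatic atoms, an aromatic c carries 1 H when it has two neighbours and 0 H with three, and aromatic n carries 0 H:
  atom 1: O, bond orders sum to 2 (valence 2) → 0 H
  atom 2: C, bond orders sum to 4 (valence 4) → 0 H
  atom 3: N, bond orders sum to 1 (valence 3) → 2 H
  atom 4: C, bond orders sum to 2 (valence 4) → 2 H
  atom 5: aromatic c, 3 neighbours → 0 H
  atom 6: aromatic c, 3 neighbours → 0 H
  atom 7: C, bond orders sum to 4 (valence 4) → 0 H
  atom 8: O, bond orders sum to 2 (valence 2) → 0 H
  atom 9: O, bond orders sum to 2 (valence 2) → 0 H
  atom 10: C, bond orders sum to 1 (valence 4) → 3 H
  atom 11: aromatic c, 2 neighbours → 1 H
  atom 12: aromatic c, 2 neighbours → 1 H
  atom 13: aromatic c, 2 neighbours → 1 H
  atom 14: aromatic c, 3 neighbours → 0 H
  atom 15: N, bond orders sum to 1 (valence 3) → 2 H
Totals → C:10, H:12, N:2, O:3.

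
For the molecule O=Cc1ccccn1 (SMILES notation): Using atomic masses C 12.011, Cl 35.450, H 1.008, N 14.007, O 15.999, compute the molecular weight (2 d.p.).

107.11 g/mol

First, the molecular formula is C6H5NO (counting implicit H from valence).
  C: 6 × 12.011 = 72.066
  H: 5 × 1.008 = 5.040
  N: 1 × 14.007 = 14.007
  O: 1 × 15.999 = 15.999
Sum: 6×12.011 + 5×1.008 + 1×14.007 + 1×15.999 = 107.112 → 107.11 g/mol.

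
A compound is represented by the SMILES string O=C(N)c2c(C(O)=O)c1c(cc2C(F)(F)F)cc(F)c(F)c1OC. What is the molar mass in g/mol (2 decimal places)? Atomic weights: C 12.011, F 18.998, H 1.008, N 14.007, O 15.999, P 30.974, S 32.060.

349.21 g/mol

First, the molecular formula is C14H8F5NO4 (counting implicit H from valence).
  C: 14 × 12.011 = 168.154
  F: 5 × 18.998 = 94.990
  H: 8 × 1.008 = 8.064
  N: 1 × 14.007 = 14.007
  O: 4 × 15.999 = 63.996
Sum: 14×12.011 + 5×18.998 + 8×1.008 + 1×14.007 + 4×15.999 = 349.211 → 349.21 g/mol.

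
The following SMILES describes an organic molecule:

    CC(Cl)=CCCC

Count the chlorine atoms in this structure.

Scan the SMILES for Cl atoms (remember two-letter symbols like Cl and Br are single atoms).
Chlorine count: 1.

1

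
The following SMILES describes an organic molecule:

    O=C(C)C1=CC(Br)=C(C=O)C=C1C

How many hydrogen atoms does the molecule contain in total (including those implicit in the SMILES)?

9

Walk through each heavy atom and fill implicit hydrogens from standard valence (C 4, N 3, O 2, S 2, halogen 1):
  atom 1: O, bond orders sum to 2 (valence 2) → 0 H
  atom 2: C, bond orders sum to 4 (valence 4) → 0 H
  atom 3: C, bond orders sum to 1 (valence 4) → 3 H
  atom 4: C, bond orders sum to 4 (valence 4) → 0 H
  atom 5: C, bond orders sum to 3 (valence 4) → 1 H
  atom 6: C, bond orders sum to 4 (valence 4) → 0 H
  atom 7: Br (halogen, monovalent) → 0 H
  atom 8: C, bond orders sum to 4 (valence 4) → 0 H
  atom 9: C, bond orders sum to 3 (valence 4) → 1 H
  atom 10: O, bond orders sum to 2 (valence 2) → 0 H
  atom 11: C, bond orders sum to 3 (valence 4) → 1 H
  atom 12: C, bond orders sum to 4 (valence 4) → 0 H
  atom 13: C, bond orders sum to 1 (valence 4) → 3 H
Total hydrogens: 9.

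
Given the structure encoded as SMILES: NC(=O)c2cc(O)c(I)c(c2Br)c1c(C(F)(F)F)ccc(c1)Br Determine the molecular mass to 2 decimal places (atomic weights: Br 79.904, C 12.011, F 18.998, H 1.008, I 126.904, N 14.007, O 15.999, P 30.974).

564.92 g/mol

First, the molecular formula is C14H7Br2F3INO2 (counting implicit H from valence).
  Br: 2 × 79.904 = 159.808
  C: 14 × 12.011 = 168.154
  F: 3 × 18.998 = 56.994
  H: 7 × 1.008 = 7.056
  I: 1 × 126.904 = 126.904
  N: 1 × 14.007 = 14.007
  O: 2 × 15.999 = 31.998
Sum: 2×79.904 + 14×12.011 + 3×18.998 + 7×1.008 + 1×126.904 + 1×14.007 + 2×15.999 = 564.921 → 564.92 g/mol.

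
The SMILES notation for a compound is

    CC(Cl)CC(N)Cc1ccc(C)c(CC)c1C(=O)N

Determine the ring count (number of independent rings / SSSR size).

In SMILES, each pair of matching ring-closure digits denotes one ring-closing bond; the number of such bonds equals the number of independent rings.
Ring-closure bonds here: 1.

1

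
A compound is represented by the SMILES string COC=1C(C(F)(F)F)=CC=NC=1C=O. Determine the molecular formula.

C8H6F3NO2

Walk through each heavy atom and fill implicit hydrogens from standard valence (C 4, N 3, O 2, S 2, halogen 1):
  atom 1: C, bond orders sum to 1 (valence 4) → 3 H
  atom 2: O, bond orders sum to 2 (valence 2) → 0 H
  atom 3: C, bond orders sum to 4 (valence 4) → 0 H
  atom 4: C, bond orders sum to 4 (valence 4) → 0 H
  atom 5: C, bond orders sum to 4 (valence 4) → 0 H
  atom 6: F (halogen, monovalent) → 0 H
  atom 7: F (halogen, monovalent) → 0 H
  atom 8: F (halogen, monovalent) → 0 H
  atom 9: C, bond orders sum to 3 (valence 4) → 1 H
  atom 10: C, bond orders sum to 3 (valence 4) → 1 H
  atom 11: N, bond orders sum to 3 (valence 3) → 0 H
  atom 12: C, bond orders sum to 4 (valence 4) → 0 H
  atom 13: C, bond orders sum to 3 (valence 4) → 1 H
  atom 14: O, bond orders sum to 2 (valence 2) → 0 H
Totals → C:8, H:6, F:3, N:1, O:2.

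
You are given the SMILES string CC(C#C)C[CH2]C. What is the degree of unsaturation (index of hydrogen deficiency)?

Molecular formula: C7H12.
DoU = (2C + 2 + N − H − X) / 2, where X is the halogen count and O/S are ignored.
    = (2·7 + 2 + 0 − 12 − 0) / 2 = 4 / 2 = 2.

2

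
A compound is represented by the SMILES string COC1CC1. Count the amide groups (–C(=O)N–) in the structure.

0

Scan the SMILES for the amide motif — none present.
Groups that are present: 1 ether.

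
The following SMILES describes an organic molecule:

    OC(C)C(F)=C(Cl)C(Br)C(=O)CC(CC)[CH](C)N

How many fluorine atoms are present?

1

Scan the SMILES for F atoms (remember two-letter symbols like Cl and Br are single atoms).
Fluorine count: 1.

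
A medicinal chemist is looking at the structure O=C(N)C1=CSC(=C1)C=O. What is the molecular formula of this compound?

Walk through each heavy atom and fill implicit hydrogens from standard valence (C 4, N 3, O 2, S 2, halogen 1):
  atom 1: O, bond orders sum to 2 (valence 2) → 0 H
  atom 2: C, bond orders sum to 4 (valence 4) → 0 H
  atom 3: N, bond orders sum to 1 (valence 3) → 2 H
  atom 4: C, bond orders sum to 4 (valence 4) → 0 H
  atom 5: C, bond orders sum to 3 (valence 4) → 1 H
  atom 6: S, bond orders sum to 2 (valence 2) → 0 H
  atom 7: C, bond orders sum to 4 (valence 4) → 0 H
  atom 8: C, bond orders sum to 3 (valence 4) → 1 H
  atom 9: C, bond orders sum to 3 (valence 4) → 1 H
  atom 10: O, bond orders sum to 2 (valence 2) → 0 H
Totals → C:6, H:5, N:1, O:2, S:1.

C6H5NO2S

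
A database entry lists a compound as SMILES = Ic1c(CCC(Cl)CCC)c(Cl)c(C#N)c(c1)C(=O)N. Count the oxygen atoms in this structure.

Scan the SMILES for O atoms (remember two-letter symbols like Cl and Br are single atoms).
Oxygen count: 1.

1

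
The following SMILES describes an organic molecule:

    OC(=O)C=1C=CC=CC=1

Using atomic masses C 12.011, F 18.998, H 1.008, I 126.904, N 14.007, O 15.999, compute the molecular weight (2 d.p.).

First, the molecular formula is C7H6O2 (counting implicit H from valence).
  C: 7 × 12.011 = 84.077
  H: 6 × 1.008 = 6.048
  O: 2 × 15.999 = 31.998
Sum: 7×12.011 + 6×1.008 + 2×15.999 = 122.123 → 122.12 g/mol.

122.12 g/mol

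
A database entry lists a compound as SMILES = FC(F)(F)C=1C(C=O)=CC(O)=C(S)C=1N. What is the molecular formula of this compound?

C8H6F3NO2S

Walk through each heavy atom and fill implicit hydrogens from standard valence (C 4, N 3, O 2, S 2, halogen 1):
  atom 1: F (halogen, monovalent) → 0 H
  atom 2: C, bond orders sum to 4 (valence 4) → 0 H
  atom 3: F (halogen, monovalent) → 0 H
  atom 4: F (halogen, monovalent) → 0 H
  atom 5: C, bond orders sum to 4 (valence 4) → 0 H
  atom 6: C, bond orders sum to 4 (valence 4) → 0 H
  atom 7: C, bond orders sum to 3 (valence 4) → 1 H
  atom 8: O, bond orders sum to 2 (valence 2) → 0 H
  atom 9: C, bond orders sum to 3 (valence 4) → 1 H
  atom 10: C, bond orders sum to 4 (valence 4) → 0 H
  atom 11: O, bond orders sum to 1 (valence 2) → 1 H
  atom 12: C, bond orders sum to 4 (valence 4) → 0 H
  atom 13: S, bond orders sum to 1 (valence 2) → 1 H
  atom 14: C, bond orders sum to 4 (valence 4) → 0 H
  atom 15: N, bond orders sum to 1 (valence 3) → 2 H
Totals → C:8, H:6, F:3, N:1, O:2, S:1.
In Hill order: C8H6F3NO2S.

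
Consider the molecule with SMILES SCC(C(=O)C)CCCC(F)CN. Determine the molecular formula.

C9H18FNOS

Walk through each heavy atom and fill implicit hydrogens from standard valence (C 4, N 3, O 2, S 2, halogen 1):
  atom 1: S, bond orders sum to 1 (valence 2) → 1 H
  atom 2: C, bond orders sum to 2 (valence 4) → 2 H
  atom 3: C, bond orders sum to 3 (valence 4) → 1 H
  atom 4: C, bond orders sum to 4 (valence 4) → 0 H
  atom 5: O, bond orders sum to 2 (valence 2) → 0 H
  atom 6: C, bond orders sum to 1 (valence 4) → 3 H
  atom 7: C, bond orders sum to 2 (valence 4) → 2 H
  atom 8: C, bond orders sum to 2 (valence 4) → 2 H
  atom 9: C, bond orders sum to 2 (valence 4) → 2 H
  atom 10: C, bond orders sum to 3 (valence 4) → 1 H
  atom 11: F (halogen, monovalent) → 0 H
  atom 12: C, bond orders sum to 2 (valence 4) → 2 H
  atom 13: N, bond orders sum to 1 (valence 3) → 2 H
Totals → C:9, H:18, F:1, N:1, O:1, S:1.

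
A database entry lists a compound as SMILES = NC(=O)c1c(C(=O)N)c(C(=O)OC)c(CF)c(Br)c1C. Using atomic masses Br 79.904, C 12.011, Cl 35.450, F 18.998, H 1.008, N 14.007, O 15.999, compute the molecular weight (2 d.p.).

First, the molecular formula is C12H12BrFN2O4 (counting implicit H from valence).
  Br: 1 × 79.904 = 79.904
  C: 12 × 12.011 = 144.132
  F: 1 × 18.998 = 18.998
  H: 12 × 1.008 = 12.096
  N: 2 × 14.007 = 28.014
  O: 4 × 15.999 = 63.996
Sum: 1×79.904 + 12×12.011 + 1×18.998 + 12×1.008 + 2×14.007 + 4×15.999 = 347.140 → 347.14 g/mol.

347.14 g/mol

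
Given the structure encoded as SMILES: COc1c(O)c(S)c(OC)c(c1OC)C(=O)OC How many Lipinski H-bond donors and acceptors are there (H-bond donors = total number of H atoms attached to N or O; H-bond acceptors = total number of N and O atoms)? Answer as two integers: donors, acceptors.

1, 6

Donors: find every N or O and count the H atoms it carries.
  atom 2 (O): bond orders sum to 2 → 0 H
  atom 5 (O): bond orders sum to 1 → 1 H
  atom 9 (O): bond orders sum to 2 → 0 H
  atom 13 (O): bond orders sum to 2 → 0 H
  atom 16 (O): bond orders sum to 2 → 0 H
  atom 17 (O): bond orders sum to 2 → 0 H
Lipinski HBD = 1.
Acceptors: N atoms = 0, O atoms = 6 → HBA = 6.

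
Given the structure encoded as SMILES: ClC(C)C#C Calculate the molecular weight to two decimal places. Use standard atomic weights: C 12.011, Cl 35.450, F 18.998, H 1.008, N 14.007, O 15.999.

First, the molecular formula is C4H5Cl (counting implicit H from valence).
  C: 4 × 12.011 = 48.044
  Cl: 1 × 35.450 = 35.450
  H: 5 × 1.008 = 5.040
Sum: 4×12.011 + 1×35.450 + 5×1.008 = 88.534 → 88.53 g/mol.

88.53 g/mol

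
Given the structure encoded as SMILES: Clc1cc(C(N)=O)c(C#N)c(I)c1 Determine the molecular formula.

C8H4ClIN2O

Walk through each heavy atom and fill implicit hydrogens from standard valence (C 4, N 3, O 2, S 2, halogen 1); for lowercase aromatic atoms, an aromatic c carries 1 H when it has two neighbours and 0 H with three, and aromatic n carries 0 H:
  atom 1: Cl (halogen, monovalent) → 0 H
  atom 2: aromatic c, 3 neighbours → 0 H
  atom 3: aromatic c, 2 neighbours → 1 H
  atom 4: aromatic c, 3 neighbours → 0 H
  atom 5: C, bond orders sum to 4 (valence 4) → 0 H
  atom 6: N, bond orders sum to 1 (valence 3) → 2 H
  atom 7: O, bond orders sum to 2 (valence 2) → 0 H
  atom 8: aromatic c, 3 neighbours → 0 H
  atom 9: C, bond orders sum to 4 (valence 4) → 0 H
  atom 10: N, bond orders sum to 3 (valence 3) → 0 H
  atom 11: aromatic c, 3 neighbours → 0 H
  atom 12: I (halogen, monovalent) → 0 H
  atom 13: aromatic c, 2 neighbours → 1 H
Totals → C:8, H:4, Cl:1, I:1, N:2, O:1.
In Hill order: C8H4ClIN2O.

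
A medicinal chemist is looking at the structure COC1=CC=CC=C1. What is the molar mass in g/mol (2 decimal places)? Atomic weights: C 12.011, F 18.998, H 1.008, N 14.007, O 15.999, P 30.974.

First, the molecular formula is C7H8O (counting implicit H from valence).
  C: 7 × 12.011 = 84.077
  H: 8 × 1.008 = 8.064
  O: 1 × 15.999 = 15.999
Sum: 7×12.011 + 8×1.008 + 1×15.999 = 108.140 → 108.14 g/mol.

108.14 g/mol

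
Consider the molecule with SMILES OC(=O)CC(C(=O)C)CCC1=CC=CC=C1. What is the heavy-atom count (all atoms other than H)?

Every atom symbol written in the SMILES (organic subset) is one heavy atom; implicit H are not written.
Heavy atoms by element → C:13, O:3.
Total: 16.

16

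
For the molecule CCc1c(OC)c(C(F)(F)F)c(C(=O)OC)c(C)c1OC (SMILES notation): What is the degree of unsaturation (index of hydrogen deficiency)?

5

Molecular formula: C14H17F3O4.
DoU = (2C + 2 + N − H − X) / 2, where X is the halogen count and O/S are ignored.
    = (2·14 + 2 + 0 − 17 − 3) / 2 = 10 / 2 = 5.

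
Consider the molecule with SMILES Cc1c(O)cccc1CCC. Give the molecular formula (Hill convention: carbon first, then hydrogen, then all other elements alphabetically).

Walk through each heavy atom and fill implicit hydrogens from standard valence (C 4, N 3, O 2, S 2, halogen 1); for lowercase aromatic atoms, an aromatic c carries 1 H when it has two neighbours and 0 H with three, and aromatic n carries 0 H:
  atom 1: C, bond orders sum to 1 (valence 4) → 3 H
  atom 2: aromatic c, 3 neighbours → 0 H
  atom 3: aromatic c, 3 neighbours → 0 H
  atom 4: O, bond orders sum to 1 (valence 2) → 1 H
  atom 5: aromatic c, 2 neighbours → 1 H
  atom 6: aromatic c, 2 neighbours → 1 H
  atom 7: aromatic c, 2 neighbours → 1 H
  atom 8: aromatic c, 3 neighbours → 0 H
  atom 9: C, bond orders sum to 2 (valence 4) → 2 H
  atom 10: C, bond orders sum to 2 (valence 4) → 2 H
  atom 11: C, bond orders sum to 1 (valence 4) → 3 H
Totals → C:10, H:14, O:1.

C10H14O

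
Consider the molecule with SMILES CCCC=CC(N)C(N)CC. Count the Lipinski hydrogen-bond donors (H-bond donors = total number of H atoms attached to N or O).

Donors: find every N or O and count the H atoms it carries.
  atom 7 (N): bond orders sum to 1 → 2 H
  atom 9 (N): bond orders sum to 1 → 2 H
Lipinski HBD = 4.

4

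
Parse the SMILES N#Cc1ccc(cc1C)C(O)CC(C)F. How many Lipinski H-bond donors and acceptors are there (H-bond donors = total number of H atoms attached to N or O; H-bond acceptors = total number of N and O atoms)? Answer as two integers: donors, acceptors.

Donors: find every N or O and count the H atoms it carries.
  atom 1 (N): bond orders sum to 3 → 0 H
  atom 11 (O): bond orders sum to 1 → 1 H
Lipinski HBD = 1.
Acceptors: N atoms = 1, O atoms = 1 → HBA = 2.

1, 2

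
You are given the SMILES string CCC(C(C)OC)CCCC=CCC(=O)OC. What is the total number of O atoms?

Scan the SMILES for O atoms (remember two-letter symbols like Cl and Br are single atoms).
Oxygen count: 3.

3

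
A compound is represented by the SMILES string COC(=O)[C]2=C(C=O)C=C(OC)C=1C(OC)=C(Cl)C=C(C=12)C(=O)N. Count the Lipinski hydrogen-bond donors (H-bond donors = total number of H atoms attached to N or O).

2

Donors: find every N or O and count the H atoms it carries.
  atom 2 (O): bond orders sum to 2 → 0 H
  atom 4 (O): bond orders sum to 2 → 0 H
  atom 8 (O): bond orders sum to 2 → 0 H
  atom 11 (O): bond orders sum to 2 → 0 H
  atom 15 (O): bond orders sum to 2 → 0 H
  atom 23 (O): bond orders sum to 2 → 0 H
  atom 24 (N): bond orders sum to 1 → 2 H
Lipinski HBD = 2.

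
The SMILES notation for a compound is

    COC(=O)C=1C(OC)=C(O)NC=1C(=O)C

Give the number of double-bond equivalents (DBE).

5

Degree of unsaturation = (number of rings) + (number of π bonds).
Ring closures in the SMILES: 1.
π bonds: 4 double bonds (each 1 DoU) → 4 DoU from unsaturation.
Total DoU = 1 + 4 = 5.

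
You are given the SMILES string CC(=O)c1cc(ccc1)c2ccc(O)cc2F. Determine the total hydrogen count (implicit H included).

11

Walk through each heavy atom and fill implicit hydrogens from standard valence (C 4, N 3, O 2, S 2, halogen 1); for lowercase aromatic atoms, an aromatic c carries 1 H when it has two neighbours and 0 H with three, and aromatic n carries 0 H:
  atom 1: C, bond orders sum to 1 (valence 4) → 3 H
  atom 2: C, bond orders sum to 4 (valence 4) → 0 H
  atom 3: O, bond orders sum to 2 (valence 2) → 0 H
  atom 4: aromatic c, 3 neighbours → 0 H
  atom 5: aromatic c, 2 neighbours → 1 H
  atom 6: aromatic c, 3 neighbours → 0 H
  atom 7: aromatic c, 2 neighbours → 1 H
  atom 8: aromatic c, 2 neighbours → 1 H
  atom 9: aromatic c, 2 neighbours → 1 H
  atom 10: aromatic c, 3 neighbours → 0 H
  atom 11: aromatic c, 2 neighbours → 1 H
  atom 12: aromatic c, 2 neighbours → 1 H
  atom 13: aromatic c, 3 neighbours → 0 H
  atom 14: O, bond orders sum to 1 (valence 2) → 1 H
  atom 15: aromatic c, 2 neighbours → 1 H
  atom 16: aromatic c, 3 neighbours → 0 H
  atom 17: F (halogen, monovalent) → 0 H
Total hydrogens: 11.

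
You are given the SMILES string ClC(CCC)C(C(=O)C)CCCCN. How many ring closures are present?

0

In SMILES, each pair of matching ring-closure digits denotes one ring-closing bond; the number of such bonds equals the number of independent rings.
Ring-closure bonds here: 0.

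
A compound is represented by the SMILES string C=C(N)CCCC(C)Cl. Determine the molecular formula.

C7H14ClN

Walk through each heavy atom and fill implicit hydrogens from standard valence (C 4, N 3, O 2, S 2, halogen 1):
  atom 1: C, bond orders sum to 2 (valence 4) → 2 H
  atom 2: C, bond orders sum to 4 (valence 4) → 0 H
  atom 3: N, bond orders sum to 1 (valence 3) → 2 H
  atom 4: C, bond orders sum to 2 (valence 4) → 2 H
  atom 5: C, bond orders sum to 2 (valence 4) → 2 H
  atom 6: C, bond orders sum to 2 (valence 4) → 2 H
  atom 7: C, bond orders sum to 3 (valence 4) → 1 H
  atom 8: C, bond orders sum to 1 (valence 4) → 3 H
  atom 9: Cl (halogen, monovalent) → 0 H
Totals → C:7, H:14, Cl:1, N:1.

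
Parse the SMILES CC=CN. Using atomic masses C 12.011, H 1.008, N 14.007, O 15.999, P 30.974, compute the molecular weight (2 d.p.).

First, the molecular formula is C3H7N (counting implicit H from valence).
  C: 3 × 12.011 = 36.033
  H: 7 × 1.008 = 7.056
  N: 1 × 14.007 = 14.007
Sum: 3×12.011 + 7×1.008 + 1×14.007 = 57.096 → 57.10 g/mol.

57.10 g/mol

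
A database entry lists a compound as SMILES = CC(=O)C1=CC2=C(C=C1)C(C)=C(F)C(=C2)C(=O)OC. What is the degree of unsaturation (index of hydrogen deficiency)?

9

Degree of unsaturation = (number of rings) + (number of π bonds).
Ring closures in the SMILES: 2.
π bonds: 7 double bonds (each 1 DoU) → 7 DoU from unsaturation.
Total DoU = 2 + 7 = 9.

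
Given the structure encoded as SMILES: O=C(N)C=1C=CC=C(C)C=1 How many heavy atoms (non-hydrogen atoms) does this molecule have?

10

Every atom symbol written in the SMILES (organic subset) is one heavy atom; implicit H are not written.
Heavy atoms by element → C:8, N:1, O:1.
Total: 10.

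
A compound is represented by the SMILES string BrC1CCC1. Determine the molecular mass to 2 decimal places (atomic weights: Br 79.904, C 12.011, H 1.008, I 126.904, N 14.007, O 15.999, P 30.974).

First, the molecular formula is C4H7Br (counting implicit H from valence).
  Br: 1 × 79.904 = 79.904
  C: 4 × 12.011 = 48.044
  H: 7 × 1.008 = 7.056
Sum: 1×79.904 + 4×12.011 + 7×1.008 = 135.004 → 135.00 g/mol.

135.00 g/mol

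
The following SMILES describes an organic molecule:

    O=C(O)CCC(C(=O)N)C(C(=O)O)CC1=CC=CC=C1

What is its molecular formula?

Walk through each heavy atom and fill implicit hydrogens from standard valence (C 4, N 3, O 2, S 2, halogen 1):
  atom 1: O, bond orders sum to 2 (valence 2) → 0 H
  atom 2: C, bond orders sum to 4 (valence 4) → 0 H
  atom 3: O, bond orders sum to 1 (valence 2) → 1 H
  atom 4: C, bond orders sum to 2 (valence 4) → 2 H
  atom 5: C, bond orders sum to 2 (valence 4) → 2 H
  atom 6: C, bond orders sum to 3 (valence 4) → 1 H
  atom 7: C, bond orders sum to 4 (valence 4) → 0 H
  atom 8: O, bond orders sum to 2 (valence 2) → 0 H
  atom 9: N, bond orders sum to 1 (valence 3) → 2 H
  atom 10: C, bond orders sum to 3 (valence 4) → 1 H
  atom 11: C, bond orders sum to 4 (valence 4) → 0 H
  atom 12: O, bond orders sum to 2 (valence 2) → 0 H
  atom 13: O, bond orders sum to 1 (valence 2) → 1 H
  atom 14: C, bond orders sum to 2 (valence 4) → 2 H
  atom 15: C, bond orders sum to 4 (valence 4) → 0 H
  atom 16: C, bond orders sum to 3 (valence 4) → 1 H
  atom 17: C, bond orders sum to 3 (valence 4) → 1 H
  atom 18: C, bond orders sum to 3 (valence 4) → 1 H
  atom 19: C, bond orders sum to 3 (valence 4) → 1 H
  atom 20: C, bond orders sum to 3 (valence 4) → 1 H
Totals → C:14, H:17, N:1, O:5.

C14H17NO5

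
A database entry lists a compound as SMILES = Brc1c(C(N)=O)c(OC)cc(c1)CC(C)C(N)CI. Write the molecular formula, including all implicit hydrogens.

Walk through each heavy atom and fill implicit hydrogens from standard valence (C 4, N 3, O 2, S 2, halogen 1); for lowercase aromatic atoms, an aromatic c carries 1 H when it has two neighbours and 0 H with three, and aromatic n carries 0 H:
  atom 1: Br (halogen, monovalent) → 0 H
  atom 2: aromatic c, 3 neighbours → 0 H
  atom 3: aromatic c, 3 neighbours → 0 H
  atom 4: C, bond orders sum to 4 (valence 4) → 0 H
  atom 5: N, bond orders sum to 1 (valence 3) → 2 H
  atom 6: O, bond orders sum to 2 (valence 2) → 0 H
  atom 7: aromatic c, 3 neighbours → 0 H
  atom 8: O, bond orders sum to 2 (valence 2) → 0 H
  atom 9: C, bond orders sum to 1 (valence 4) → 3 H
  atom 10: aromatic c, 2 neighbours → 1 H
  atom 11: aromatic c, 3 neighbours → 0 H
  atom 12: aromatic c, 2 neighbours → 1 H
  atom 13: C, bond orders sum to 2 (valence 4) → 2 H
  atom 14: C, bond orders sum to 3 (valence 4) → 1 H
  atom 15: C, bond orders sum to 1 (valence 4) → 3 H
  atom 16: C, bond orders sum to 3 (valence 4) → 1 H
  atom 17: N, bond orders sum to 1 (valence 3) → 2 H
  atom 18: C, bond orders sum to 2 (valence 4) → 2 H
  atom 19: I (halogen, monovalent) → 0 H
Totals → C:13, H:18, Br:1, I:1, N:2, O:2.

C13H18BrIN2O2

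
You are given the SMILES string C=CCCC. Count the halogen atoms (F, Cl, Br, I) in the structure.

0

Scan the SMILES for the halogen motif — none present.
Groups that are present: 1 alkene.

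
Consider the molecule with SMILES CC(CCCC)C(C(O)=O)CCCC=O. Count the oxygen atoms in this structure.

Scan the SMILES for O atoms (remember two-letter symbols like Cl and Br are single atoms).
Oxygen count: 3.

3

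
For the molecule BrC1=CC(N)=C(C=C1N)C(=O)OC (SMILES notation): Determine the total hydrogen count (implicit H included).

9

Walk through each heavy atom and fill implicit hydrogens from standard valence (C 4, N 3, O 2, S 2, halogen 1):
  atom 1: Br (halogen, monovalent) → 0 H
  atom 2: C, bond orders sum to 4 (valence 4) → 0 H
  atom 3: C, bond orders sum to 3 (valence 4) → 1 H
  atom 4: C, bond orders sum to 4 (valence 4) → 0 H
  atom 5: N, bond orders sum to 1 (valence 3) → 2 H
  atom 6: C, bond orders sum to 4 (valence 4) → 0 H
  atom 7: C, bond orders sum to 3 (valence 4) → 1 H
  atom 8: C, bond orders sum to 4 (valence 4) → 0 H
  atom 9: N, bond orders sum to 1 (valence 3) → 2 H
  atom 10: C, bond orders sum to 4 (valence 4) → 0 H
  atom 11: O, bond orders sum to 2 (valence 2) → 0 H
  atom 12: O, bond orders sum to 2 (valence 2) → 0 H
  atom 13: C, bond orders sum to 1 (valence 4) → 3 H
Total hydrogens: 9.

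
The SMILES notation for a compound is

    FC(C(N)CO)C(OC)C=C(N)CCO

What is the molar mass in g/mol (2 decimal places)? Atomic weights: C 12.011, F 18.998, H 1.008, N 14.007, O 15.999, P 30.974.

222.26 g/mol

First, the molecular formula is C9H19FN2O3 (counting implicit H from valence).
  C: 9 × 12.011 = 108.099
  F: 1 × 18.998 = 18.998
  H: 19 × 1.008 = 19.152
  N: 2 × 14.007 = 28.014
  O: 3 × 15.999 = 47.997
Sum: 9×12.011 + 1×18.998 + 19×1.008 + 2×14.007 + 3×15.999 = 222.260 → 222.26 g/mol.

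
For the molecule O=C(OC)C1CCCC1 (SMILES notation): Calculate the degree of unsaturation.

Degree of unsaturation = (number of rings) + (number of π bonds).
Ring closures in the SMILES: 1.
π bonds: 1 double bond (each 1 DoU) → 1 DoU from unsaturation.
Total DoU = 1 + 1 = 2.

2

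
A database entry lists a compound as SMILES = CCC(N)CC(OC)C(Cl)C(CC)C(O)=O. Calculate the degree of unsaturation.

Degree of unsaturation = (number of rings) + (number of π bonds).
Ring closures in the SMILES: 0.
π bonds: 1 double bond (each 1 DoU) → 1 DoU from unsaturation.
Total DoU = 0 + 1 = 1.

1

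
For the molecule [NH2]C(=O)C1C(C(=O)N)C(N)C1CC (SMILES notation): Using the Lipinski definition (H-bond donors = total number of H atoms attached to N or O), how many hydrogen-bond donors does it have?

Donors: find every N or O and count the H atoms it carries.
  atom 1 (N): bond orders sum to 1 → 2 H
  atom 3 (O): bond orders sum to 2 → 0 H
  atom 7 (O): bond orders sum to 2 → 0 H
  atom 8 (N): bond orders sum to 1 → 2 H
  atom 10 (N): bond orders sum to 1 → 2 H
Lipinski HBD = 6.

6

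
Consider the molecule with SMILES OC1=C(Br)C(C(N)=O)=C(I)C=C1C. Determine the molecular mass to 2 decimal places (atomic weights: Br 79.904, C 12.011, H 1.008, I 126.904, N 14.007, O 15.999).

355.96 g/mol

First, the molecular formula is C8H7BrINO2 (counting implicit H from valence).
  Br: 1 × 79.904 = 79.904
  C: 8 × 12.011 = 96.088
  H: 7 × 1.008 = 7.056
  I: 1 × 126.904 = 126.904
  N: 1 × 14.007 = 14.007
  O: 2 × 15.999 = 31.998
Sum: 1×79.904 + 8×12.011 + 7×1.008 + 1×126.904 + 1×14.007 + 2×15.999 = 355.957 → 355.96 g/mol.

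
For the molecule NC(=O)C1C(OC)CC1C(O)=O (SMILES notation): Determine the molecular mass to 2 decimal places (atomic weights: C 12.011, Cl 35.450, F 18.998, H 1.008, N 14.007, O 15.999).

173.17 g/mol

First, the molecular formula is C7H11NO4 (counting implicit H from valence).
  C: 7 × 12.011 = 84.077
  H: 11 × 1.008 = 11.088
  N: 1 × 14.007 = 14.007
  O: 4 × 15.999 = 63.996
Sum: 7×12.011 + 11×1.008 + 1×14.007 + 4×15.999 = 173.168 → 173.17 g/mol.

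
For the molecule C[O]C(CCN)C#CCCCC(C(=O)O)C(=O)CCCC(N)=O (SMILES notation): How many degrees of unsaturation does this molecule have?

5

Degree of unsaturation = (number of rings) + (number of π bonds).
Ring closures in the SMILES: 0.
π bonds: 3 double bonds (each 1 DoU), 1 triple bond (each 2 DoU) → 5 DoU from unsaturation.
Total DoU = 0 + 5 = 5.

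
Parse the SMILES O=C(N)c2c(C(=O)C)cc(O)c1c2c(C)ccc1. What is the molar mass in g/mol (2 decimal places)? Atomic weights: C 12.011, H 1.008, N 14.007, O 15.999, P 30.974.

First, the molecular formula is C14H13NO3 (counting implicit H from valence).
  C: 14 × 12.011 = 168.154
  H: 13 × 1.008 = 13.104
  N: 1 × 14.007 = 14.007
  O: 3 × 15.999 = 47.997
Sum: 14×12.011 + 13×1.008 + 1×14.007 + 3×15.999 = 243.262 → 243.26 g/mol.

243.26 g/mol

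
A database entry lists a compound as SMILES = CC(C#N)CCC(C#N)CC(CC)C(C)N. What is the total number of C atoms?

Count every carbon token in the SMILES (each C, including those in ring-closure positions and inside branches).
Carbon count: 13.

13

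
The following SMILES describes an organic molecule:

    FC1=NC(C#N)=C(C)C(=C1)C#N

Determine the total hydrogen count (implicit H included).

Walk through each heavy atom and fill implicit hydrogens from standard valence (C 4, N 3, O 2, S 2, halogen 1):
  atom 1: F (halogen, monovalent) → 0 H
  atom 2: C, bond orders sum to 4 (valence 4) → 0 H
  atom 3: N, bond orders sum to 3 (valence 3) → 0 H
  atom 4: C, bond orders sum to 4 (valence 4) → 0 H
  atom 5: C, bond orders sum to 4 (valence 4) → 0 H
  atom 6: N, bond orders sum to 3 (valence 3) → 0 H
  atom 7: C, bond orders sum to 4 (valence 4) → 0 H
  atom 8: C, bond orders sum to 1 (valence 4) → 3 H
  atom 9: C, bond orders sum to 4 (valence 4) → 0 H
  atom 10: C, bond orders sum to 3 (valence 4) → 1 H
  atom 11: C, bond orders sum to 4 (valence 4) → 0 H
  atom 12: N, bond orders sum to 3 (valence 3) → 0 H
Total hydrogens: 4.

4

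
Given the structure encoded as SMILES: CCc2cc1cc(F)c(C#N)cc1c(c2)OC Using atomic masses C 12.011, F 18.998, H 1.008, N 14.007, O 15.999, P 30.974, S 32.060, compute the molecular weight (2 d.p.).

First, the molecular formula is C14H12FNO (counting implicit H from valence).
  C: 14 × 12.011 = 168.154
  F: 1 × 18.998 = 18.998
  H: 12 × 1.008 = 12.096
  N: 1 × 14.007 = 14.007
  O: 1 × 15.999 = 15.999
Sum: 14×12.011 + 1×18.998 + 12×1.008 + 1×14.007 + 1×15.999 = 229.254 → 229.25 g/mol.

229.25 g/mol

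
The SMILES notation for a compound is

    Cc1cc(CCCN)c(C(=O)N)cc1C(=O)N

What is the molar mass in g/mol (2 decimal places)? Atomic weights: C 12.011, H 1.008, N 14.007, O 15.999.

First, the molecular formula is C12H17N3O2 (counting implicit H from valence).
  C: 12 × 12.011 = 144.132
  H: 17 × 1.008 = 17.136
  N: 3 × 14.007 = 42.021
  O: 2 × 15.999 = 31.998
Sum: 12×12.011 + 17×1.008 + 3×14.007 + 2×15.999 = 235.287 → 235.29 g/mol.

235.29 g/mol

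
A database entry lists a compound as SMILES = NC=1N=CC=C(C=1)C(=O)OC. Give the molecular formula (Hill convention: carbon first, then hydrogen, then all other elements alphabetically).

C7H8N2O2

Walk through each heavy atom and fill implicit hydrogens from standard valence (C 4, N 3, O 2, S 2, halogen 1):
  atom 1: N, bond orders sum to 1 (valence 3) → 2 H
  atom 2: C, bond orders sum to 4 (valence 4) → 0 H
  atom 3: N, bond orders sum to 3 (valence 3) → 0 H
  atom 4: C, bond orders sum to 3 (valence 4) → 1 H
  atom 5: C, bond orders sum to 3 (valence 4) → 1 H
  atom 6: C, bond orders sum to 4 (valence 4) → 0 H
  atom 7: C, bond orders sum to 3 (valence 4) → 1 H
  atom 8: C, bond orders sum to 4 (valence 4) → 0 H
  atom 9: O, bond orders sum to 2 (valence 2) → 0 H
  atom 10: O, bond orders sum to 2 (valence 2) → 0 H
  atom 11: C, bond orders sum to 1 (valence 4) → 3 H
Totals → C:7, H:8, N:2, O:2.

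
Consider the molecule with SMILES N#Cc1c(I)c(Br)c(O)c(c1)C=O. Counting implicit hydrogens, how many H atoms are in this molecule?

3

Walk through each heavy atom and fill implicit hydrogens from standard valence (C 4, N 3, O 2, S 2, halogen 1); for lowercase aromatic atoms, an aromatic c carries 1 H when it has two neighbours and 0 H with three, and aromatic n carries 0 H:
  atom 1: N, bond orders sum to 3 (valence 3) → 0 H
  atom 2: C, bond orders sum to 4 (valence 4) → 0 H
  atom 3: aromatic c, 3 neighbours → 0 H
  atom 4: aromatic c, 3 neighbours → 0 H
  atom 5: I (halogen, monovalent) → 0 H
  atom 6: aromatic c, 3 neighbours → 0 H
  atom 7: Br (halogen, monovalent) → 0 H
  atom 8: aromatic c, 3 neighbours → 0 H
  atom 9: O, bond orders sum to 1 (valence 2) → 1 H
  atom 10: aromatic c, 3 neighbours → 0 H
  atom 11: aromatic c, 2 neighbours → 1 H
  atom 12: C, bond orders sum to 3 (valence 4) → 1 H
  atom 13: O, bond orders sum to 2 (valence 2) → 0 H
Total hydrogens: 3.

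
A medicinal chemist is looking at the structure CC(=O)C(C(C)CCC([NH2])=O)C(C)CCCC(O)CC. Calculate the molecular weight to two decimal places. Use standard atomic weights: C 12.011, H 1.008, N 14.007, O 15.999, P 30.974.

285.43 g/mol

First, the molecular formula is C16H31NO3 (counting implicit H from valence).
  C: 16 × 12.011 = 192.176
  H: 31 × 1.008 = 31.248
  N: 1 × 14.007 = 14.007
  O: 3 × 15.999 = 47.997
Sum: 16×12.011 + 31×1.008 + 1×14.007 + 3×15.999 = 285.428 → 285.43 g/mol.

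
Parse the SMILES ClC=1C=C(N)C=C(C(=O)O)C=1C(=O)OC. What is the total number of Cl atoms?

1

Scan the SMILES for Cl atoms (remember two-letter symbols like Cl and Br are single atoms).
Chlorine count: 1.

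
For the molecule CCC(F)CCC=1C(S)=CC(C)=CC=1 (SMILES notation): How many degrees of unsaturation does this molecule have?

4

Degree of unsaturation = (number of rings) + (number of π bonds).
Ring closures in the SMILES: 1.
π bonds: 3 double bonds (each 1 DoU) → 3 DoU from unsaturation.
Total DoU = 1 + 3 = 4.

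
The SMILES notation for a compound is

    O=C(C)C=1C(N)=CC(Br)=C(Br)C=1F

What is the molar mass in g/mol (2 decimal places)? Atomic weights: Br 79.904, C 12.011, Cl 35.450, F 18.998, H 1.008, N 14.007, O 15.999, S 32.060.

310.95 g/mol

First, the molecular formula is C8H6Br2FNO (counting implicit H from valence).
  Br: 2 × 79.904 = 159.808
  C: 8 × 12.011 = 96.088
  F: 1 × 18.998 = 18.998
  H: 6 × 1.008 = 6.048
  N: 1 × 14.007 = 14.007
  O: 1 × 15.999 = 15.999
Sum: 2×79.904 + 8×12.011 + 1×18.998 + 6×1.008 + 1×14.007 + 1×15.999 = 310.948 → 310.95 g/mol.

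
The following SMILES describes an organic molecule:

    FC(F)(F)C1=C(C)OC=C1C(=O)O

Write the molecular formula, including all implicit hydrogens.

Walk through each heavy atom and fill implicit hydrogens from standard valence (C 4, N 3, O 2, S 2, halogen 1):
  atom 1: F (halogen, monovalent) → 0 H
  atom 2: C, bond orders sum to 4 (valence 4) → 0 H
  atom 3: F (halogen, monovalent) → 0 H
  atom 4: F (halogen, monovalent) → 0 H
  atom 5: C, bond orders sum to 4 (valence 4) → 0 H
  atom 6: C, bond orders sum to 4 (valence 4) → 0 H
  atom 7: C, bond orders sum to 1 (valence 4) → 3 H
  atom 8: O, bond orders sum to 2 (valence 2) → 0 H
  atom 9: C, bond orders sum to 3 (valence 4) → 1 H
  atom 10: C, bond orders sum to 4 (valence 4) → 0 H
  atom 11: C, bond orders sum to 4 (valence 4) → 0 H
  atom 12: O, bond orders sum to 2 (valence 2) → 0 H
  atom 13: O, bond orders sum to 1 (valence 2) → 1 H
Totals → C:7, H:5, F:3, O:3.
In Hill order: C7H5F3O3.

C7H5F3O3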